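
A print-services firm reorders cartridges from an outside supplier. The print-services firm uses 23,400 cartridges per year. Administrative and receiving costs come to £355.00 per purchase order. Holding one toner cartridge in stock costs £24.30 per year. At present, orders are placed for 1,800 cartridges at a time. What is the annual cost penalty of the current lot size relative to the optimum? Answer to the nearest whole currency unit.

EOQ = √(2DS/H) = √(2 × 23,400 × 355 / 24.3) ≈ 826.86.
Cost at Q* = (D/Q*)S + (Q*/2)H = √(2DSH) ≈ £20,092.79.
Cost at Q = 1,800: (23,400/1,800)×355 + (1,800/2)×24.3 = £4,615.00 + £21,870.00 = £26,485.00.
Excess = £26,485.00 − £20,092.79 = £6,392.21.

Extra cost ≈ £6,392 per year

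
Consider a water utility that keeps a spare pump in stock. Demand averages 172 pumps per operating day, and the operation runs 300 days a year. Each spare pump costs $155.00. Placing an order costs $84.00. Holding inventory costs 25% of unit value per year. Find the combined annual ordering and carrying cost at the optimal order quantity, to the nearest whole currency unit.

TC* ≈ $18,328

Annual demand D = 172 × 300 = 51,600.
Holding cost H = 0.25 × $155.00 = $38.7500 per unit per year.
EOQ = √(2DS/H) = √(2 × 51,600 × 84 / 38.75) ≈ 472.98.
At the optimum the two cost components are equal, so total cost = 2·(Q*/2)H = Q*·H.
Minimum total = √(2DSH) = √(2 × 51,600 × 84 × 38.75) ≈ 18328.011.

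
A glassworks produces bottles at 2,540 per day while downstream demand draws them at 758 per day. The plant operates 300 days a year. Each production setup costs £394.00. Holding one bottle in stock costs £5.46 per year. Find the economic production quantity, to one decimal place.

Annual demand D = 758 × 300 = 227,400.
Production build-up factor (1 − d/p) = 1 − 758/2,540 = 0.7016.
Q* = √(2DS / (H(1 − d/p))) = √(2 × 227,400 × 394 / (5.46 × 0.7016)).
= √(179,191,200 / 3.8306) ≈ 6839.511.

Q* ≈ 6,839.5 bottles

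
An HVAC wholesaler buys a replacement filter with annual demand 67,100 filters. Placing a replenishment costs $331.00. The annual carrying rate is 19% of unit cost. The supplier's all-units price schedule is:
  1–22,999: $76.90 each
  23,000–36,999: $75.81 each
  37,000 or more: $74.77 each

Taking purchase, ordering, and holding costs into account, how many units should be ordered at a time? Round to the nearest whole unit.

Q* ≈ 1,744 filters

Holding cost per unit per year at price C is H = 0.19·C.
Candidates are each tier's EOQ (if it falls in that tier) and each price-break quantity.
EOQ at $76.90 = 1743.6 (feasible in tier 1): TC = 67,100×$76.90 + (67,100/1743.6)×331 + (1743.6/2)×0.19×$76.90 = $5,185,465.94.
EOQ at $75.81 = 1756.1 < 23000, so use break Q=23000: TC = 67,100×$75.81 + (67,100/23000.0)×331 + (23000.0/2)×0.19×$75.81 = $5,253,461.51.
EOQ at $74.77 = 1768.3 < 37000, so use break Q=37000: TC = 67,100×$74.77 + (67,100/37000.0)×331 + (37000.0/2)×0.19×$74.77 = $5,280,483.82.
Lowest total cost is $5,185,465.94 at Q = 1743.6.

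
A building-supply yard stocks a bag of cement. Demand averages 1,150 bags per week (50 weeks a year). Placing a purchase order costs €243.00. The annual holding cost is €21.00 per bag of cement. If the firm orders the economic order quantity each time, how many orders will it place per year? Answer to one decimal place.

N ≈ 49.8 orders per year

Annual demand D = 1,150 × 50 = 57,500.
The optimal lot size = √(2DS/H) = √(2 × 57,500 × 243 / 21) ≈ 1153.57.
Orders per year = D / Q* = 57,500 / 1153.57 ≈ 49.845.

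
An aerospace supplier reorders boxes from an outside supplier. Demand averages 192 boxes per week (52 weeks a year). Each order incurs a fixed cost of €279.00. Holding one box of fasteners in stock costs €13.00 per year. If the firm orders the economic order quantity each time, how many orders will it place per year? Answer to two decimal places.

Annual demand D = 192 × 52 = 9,984.
Q* = √(2DS/H) = √(2 × 9,984 × 279 / 13) ≈ 654.63.
Orders per year = D / Q* = 9,984 / 654.63 ≈ 15.251.

N ≈ 15.25 orders per year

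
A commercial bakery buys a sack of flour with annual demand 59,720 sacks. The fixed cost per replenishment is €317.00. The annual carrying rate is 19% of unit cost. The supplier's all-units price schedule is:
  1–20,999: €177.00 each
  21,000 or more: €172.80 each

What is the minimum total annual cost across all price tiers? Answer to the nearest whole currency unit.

Holding cost per unit per year at price C is H = 0.19·C.
For each price level, check whether its EOQ is feasible; otherwise the best quantity at that price is the breakpoint.
EOQ at €177.00 = 1061.1 (feasible in tier 1): TC = 59,720×€177.00 + (59,720/1061.1)×317 + (1061.1/2)×0.19×€177.00 = €10,606,123.54.
EOQ at €172.80 = 1073.9 < 21000, so use break Q=21000: TC = 59,720×€172.80 + (59,720/21000.0)×317 + (21000.0/2)×0.19×€172.80 = €10,665,253.49.
Lowest total cost among the candidates is at Q = 1061.1.

TC* ≈ €10,606,124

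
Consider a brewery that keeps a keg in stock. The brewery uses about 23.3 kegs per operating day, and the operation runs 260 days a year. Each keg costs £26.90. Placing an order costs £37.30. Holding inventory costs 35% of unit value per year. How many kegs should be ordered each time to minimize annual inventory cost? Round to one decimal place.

Annual demand D = 23.3 × 260 = 6,058.
Holding cost H = 0.35 × £26.90 = £9.4150 per unit per year.
EOQ = √(2DS / H) = √(2 × 6,058 × 37.3 / 9.415).
= √(451,926.8 / 9.415) = √48,000.7223 ≈ 219.091.

Q* ≈ 219.1 kegs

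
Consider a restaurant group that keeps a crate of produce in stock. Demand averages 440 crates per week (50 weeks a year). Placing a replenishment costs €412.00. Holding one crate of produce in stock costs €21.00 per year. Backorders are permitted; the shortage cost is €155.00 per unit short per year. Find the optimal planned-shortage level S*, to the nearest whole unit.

S* ≈ 118 crates

Annual demand D = 440 × 50 = 22,000.
With planned backorders, Q* = √(2DS/H) · √((H+B)/B).
√(2DS/H) = √(2 × 22,000 × 412 / 21) = 929.106.
√((H+B)/B) = √((21+155)/155) = 1.0656.
Q* ≈ 990.047.
S* = Q* · H/(H+B) = 990.047 × 21/176 ≈ 118.131.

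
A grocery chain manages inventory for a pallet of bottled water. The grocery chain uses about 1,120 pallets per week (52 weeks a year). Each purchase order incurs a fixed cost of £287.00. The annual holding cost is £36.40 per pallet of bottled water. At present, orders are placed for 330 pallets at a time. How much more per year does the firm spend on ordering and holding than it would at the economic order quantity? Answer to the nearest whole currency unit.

Annual demand D = 1,120 × 52 = 58,240.
EOQ = √(2DS/H) = √(2 × 58,240 × 287 / 36.4) ≈ 958.33.
Cost at Q* = (D/Q*)S + (Q*/2)H = √(2DSH) ≈ £34,883.28.
Cost at Q = 330: (58,240/330)×287 + (330/2)×36.4 = £50,651.15 + £6,006.00 = £56,657.15.
Excess = £56,657.15 − £34,883.28 = £21,773.87.

Extra cost ≈ £21,774 per year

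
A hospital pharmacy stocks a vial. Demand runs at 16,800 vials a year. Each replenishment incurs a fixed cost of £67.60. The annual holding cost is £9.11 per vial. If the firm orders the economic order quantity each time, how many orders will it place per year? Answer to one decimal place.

N ≈ 33.6 orders per year

Q* = √(2DS/H) = √(2 × 16,800 × 67.6 / 9.11) ≈ 499.33.
Orders per year = D / Q* = 16,800 / 499.33 ≈ 33.645.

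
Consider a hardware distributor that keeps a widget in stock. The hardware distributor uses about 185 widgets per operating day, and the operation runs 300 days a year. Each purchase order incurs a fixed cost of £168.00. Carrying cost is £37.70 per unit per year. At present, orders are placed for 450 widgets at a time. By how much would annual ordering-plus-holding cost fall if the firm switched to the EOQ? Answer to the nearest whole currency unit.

Annual demand D = 185 × 300 = 55,500.
EOQ = √(2DS/H) = √(2 × 55,500 × 168 / 37.7) ≈ 703.31.
Cost at Q* = (D/Q*)S + (Q*/2)H = √(2DSH) ≈ £26,514.71.
Cost at Q = 450: (55,500/450)×168 + (450/2)×37.7 = £20,720.00 + £8,482.50 = £29,202.50.
Excess = £29,202.50 − £26,514.71 = £2,687.79.

Extra cost ≈ £2,688 per year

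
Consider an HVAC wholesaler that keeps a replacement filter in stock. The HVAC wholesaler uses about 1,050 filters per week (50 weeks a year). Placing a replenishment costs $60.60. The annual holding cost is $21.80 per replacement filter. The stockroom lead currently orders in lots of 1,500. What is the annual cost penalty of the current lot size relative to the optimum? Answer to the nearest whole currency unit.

Extra cost ≈ $6,693 per year

Annual demand D = 1,050 × 50 = 52,500.
EOQ = √(2DS/H) = √(2 × 52,500 × 60.6 / 21.8) ≈ 540.26.
Cost at Q* = (D/Q*)S + (Q*/2)H = √(2DSH) ≈ $11,777.67.
Cost at Q = 1,500: (52,500/1,500)×60.6 + (1,500/2)×21.8 = $2,121.00 + $16,350.00 = $18,471.00.
Excess = $18,471.00 − $11,777.67 = $6,693.33.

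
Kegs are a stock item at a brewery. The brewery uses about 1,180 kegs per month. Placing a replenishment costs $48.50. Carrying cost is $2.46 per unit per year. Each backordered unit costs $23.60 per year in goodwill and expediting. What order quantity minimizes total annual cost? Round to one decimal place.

Q* ≈ 785.2 kegs

Annual demand D = 1,180 × 12 = 14,160.
With planned backorders, Q* = √(2DS/H) · √((H+B)/B).
√(2DS/H) = √(2 × 14,160 × 48.5 / 2.46) = 747.222.
√((H+B)/B) = √((2.46+23.6)/23.6) = 1.0508.
Q* ≈ 785.202.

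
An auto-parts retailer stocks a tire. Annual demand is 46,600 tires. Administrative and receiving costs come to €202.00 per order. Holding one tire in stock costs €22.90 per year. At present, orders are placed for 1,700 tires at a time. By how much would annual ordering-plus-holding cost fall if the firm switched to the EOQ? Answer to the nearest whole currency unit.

Extra cost ≈ €4,239 per year

EOQ = √(2DS/H) = √(2 × 46,600 × 202 / 22.9) ≈ 906.70.
Cost at Q* = (D/Q*)S + (Q*/2)H = √(2DSH) ≈ €20,763.54.
Cost at Q = 1,700: (46,600/1,700)×202 + (1,700/2)×22.9 = €5,537.18 + €19,465.00 = €25,002.18.
Excess = €25,002.18 − €20,763.54 = €4,238.64.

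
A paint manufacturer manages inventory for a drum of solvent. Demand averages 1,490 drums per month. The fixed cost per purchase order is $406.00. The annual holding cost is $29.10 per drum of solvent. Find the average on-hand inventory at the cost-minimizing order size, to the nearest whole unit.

Average inventory ≈ 353 drums

Annual demand D = 1,490 × 12 = 17,880.
The optimal lot size = √(2DS/H) = √(2 × 17,880 × 406 / 29.1) ≈ 706.34.
Average inventory = Q*/2 ≈ 706.34 / 2 = 353.171.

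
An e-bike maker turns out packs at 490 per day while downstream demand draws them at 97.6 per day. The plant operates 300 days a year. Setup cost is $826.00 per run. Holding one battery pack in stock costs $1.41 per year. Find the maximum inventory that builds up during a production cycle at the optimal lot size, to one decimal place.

I_max ≈ 5,241.4 packs

Annual demand D = 97.6 × 300 = 29,280.
Production build-up factor (1 − d/p) = 1 − 97.6/490 = 0.8008.
Q* = √(2DS / (H(1 − d/p))) = √(2 × 29,280 × 826 / (1.41 × 0.8008)).
= √(48,370,560 / 1.1292) ≈ 6545.074.
Maximum inventory = Q*(1 − d/p) = 6545.074 × 0.8008 ≈ 5241.402.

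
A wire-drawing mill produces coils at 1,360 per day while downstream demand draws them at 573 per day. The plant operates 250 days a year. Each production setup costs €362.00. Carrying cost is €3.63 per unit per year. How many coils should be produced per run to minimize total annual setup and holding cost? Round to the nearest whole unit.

Annual demand D = 573 × 250 = 143,250.
Production build-up factor (1 − d/p) = 1 − 573/1,360 = 0.5787.
Q* = √(2DS / (H(1 − d/p))) = √(2 × 143,250 × 362 / (3.63 × 0.5787)).
= √(103,713,000 / 2.1006) ≈ 7026.602.

Q* ≈ 7,027 coils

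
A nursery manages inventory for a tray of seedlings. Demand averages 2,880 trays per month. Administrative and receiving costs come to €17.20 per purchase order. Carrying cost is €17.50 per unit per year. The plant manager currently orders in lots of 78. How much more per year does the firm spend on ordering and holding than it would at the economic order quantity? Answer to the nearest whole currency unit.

Extra cost ≈ €3,742 per year

Annual demand D = 2,880 × 12 = 34,560.
EOQ = √(2DS/H) = √(2 × 34,560 × 17.2 / 17.5) ≈ 260.64.
Cost at Q* = (D/Q*)S + (Q*/2)H = √(2DSH) ≈ €4,561.26.
Cost at Q = 78: (34,560/78)×17.2 + (78/2)×17.5 = €7,620.92 + €682.50 = €8,303.42.
Excess = €8,303.42 − €4,561.26 = €3,742.16.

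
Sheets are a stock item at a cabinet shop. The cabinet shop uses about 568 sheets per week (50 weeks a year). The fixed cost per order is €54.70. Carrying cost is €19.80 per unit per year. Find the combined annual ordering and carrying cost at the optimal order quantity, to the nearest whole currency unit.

Annual demand D = 568 × 50 = 28,400.
EOQ = √(2DS/H) = √(2 × 28,400 × 54.7 / 19.8) ≈ 396.13.
At the optimum the two cost components are equal, so total cost = 2·(Q*/2)H = Q*·H.
Minimum total = √(2DSH) = √(2 × 28,400 × 54.7 × 19.8) ≈ 7843.329.

TC* ≈ €7,843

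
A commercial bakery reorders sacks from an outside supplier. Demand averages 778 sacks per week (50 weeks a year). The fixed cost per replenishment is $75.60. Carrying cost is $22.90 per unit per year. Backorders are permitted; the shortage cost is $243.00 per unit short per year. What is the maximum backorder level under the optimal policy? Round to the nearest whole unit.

Annual demand D = 778 × 50 = 38,900.
With planned backorders, Q* = √(2DS/H) · √((H+B)/B).
√(2DS/H) = √(2 × 38,900 × 75.6 / 22.9) = 506.796.
√((H+B)/B) = √((22.9+243)/243) = 1.0461.
Q* ≈ 530.138.
S* = Q* · H/(H+B) = 530.138 × 22.9/265.9 ≈ 45.657.

S* ≈ 46 sacks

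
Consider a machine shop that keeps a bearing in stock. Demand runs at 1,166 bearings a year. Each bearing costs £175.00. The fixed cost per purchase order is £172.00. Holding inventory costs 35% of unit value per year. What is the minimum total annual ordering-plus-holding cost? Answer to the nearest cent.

Holding cost H = 0.35 × £175.00 = £61.2500 per unit per year.
Q* = √(2DS/H) = √(2 × 1,166 × 172 / 61.25) ≈ 80.92.
At the optimum the two cost components are equal, so total cost = 2·(Q*/2)H = Q*·H.
Minimum total = √(2DSH) = √(2 × 1,166 × 172 × 61.25) ≈ 4956.573.

TC* ≈ £4,956.57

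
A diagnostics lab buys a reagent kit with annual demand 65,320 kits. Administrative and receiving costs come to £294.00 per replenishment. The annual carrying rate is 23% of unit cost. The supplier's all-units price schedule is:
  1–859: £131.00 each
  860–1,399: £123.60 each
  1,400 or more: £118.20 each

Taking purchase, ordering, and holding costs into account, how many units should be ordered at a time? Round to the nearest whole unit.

Holding cost per unit per year at price C is H = 0.23·C.
Evaluate total cost at each tier's feasible EOQ or, if the EOQ is below the tier, at the tier's minimum quantity.
Tier 1 (£131.00): EOQ = 1129.0 exceeds tier's upper bound 859, so this tier is dominated.
EOQ at £123.60 = 1162.4 (feasible in tier 2): TC = 65,320×£123.60 + (65,320/1162.4)×294 + (1162.4/2)×0.23×£123.60 = £8,106,595.41.
EOQ at £118.20 = 1188.6 < 1400, so use break Q=1400: TC = 65,320×£118.20 + (65,320/1400.0)×294 + (1400.0/2)×0.23×£118.20 = £7,753,571.40.
Lowest total cost is £7,753,571.40 at Q = 1400.0.

Q* ≈ 1,400 kits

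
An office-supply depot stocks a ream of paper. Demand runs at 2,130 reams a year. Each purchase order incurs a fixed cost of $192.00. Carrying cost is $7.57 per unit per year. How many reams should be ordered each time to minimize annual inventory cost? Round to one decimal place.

Q* ≈ 328.7 reams

EOQ = √(2DS / H) = √(2 × 2,130 × 192 / 7.57).
= √(817,920 / 7.57) = √108,047.5561 ≈ 328.706.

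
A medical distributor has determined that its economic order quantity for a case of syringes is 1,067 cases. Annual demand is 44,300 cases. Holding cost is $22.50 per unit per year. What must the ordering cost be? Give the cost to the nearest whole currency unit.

S ≈ $289

Squaring Q* = √(2DS/H) gives Q*² = 2DS/H.
From Q* = √(2DS/H): S = Q*²H / (2D) = 1,067² × 22.5 / (2 × 44,300) = 289.1197.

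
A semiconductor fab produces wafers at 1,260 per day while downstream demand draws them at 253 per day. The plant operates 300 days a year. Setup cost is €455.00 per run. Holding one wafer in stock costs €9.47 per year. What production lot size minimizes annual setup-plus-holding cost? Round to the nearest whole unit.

Q* ≈ 3,021 wafers

Annual demand D = 253 × 300 = 75,900.
Production build-up factor (1 − d/p) = 1 − 253/1,260 = 0.7992.
Q* = √(2DS / (H(1 − d/p))) = √(2 × 75,900 × 455 / (9.47 × 0.7992)).
= √(69,069,000 / 7.5685) ≈ 3020.905.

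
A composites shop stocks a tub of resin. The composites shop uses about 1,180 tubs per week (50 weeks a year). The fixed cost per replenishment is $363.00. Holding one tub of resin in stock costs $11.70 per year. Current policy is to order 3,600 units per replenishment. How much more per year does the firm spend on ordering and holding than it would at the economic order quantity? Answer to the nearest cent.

Annual demand D = 1,180 × 50 = 59,000.
EOQ = √(2DS/H) = √(2 × 59,000 × 363 / 11.7) ≈ 1913.38.
Cost at Q* = (D/Q*)S + (Q*/2)H = √(2DSH) ≈ $22,386.55.
Cost at Q = 3,600: (59,000/3,600)×363 + (3,600/2)×11.7 = $5,949.17 + $21,060.00 = $27,009.17.
Excess = $27,009.17 − $22,386.55 = $4,622.61.

Extra cost ≈ $4,622.61 per year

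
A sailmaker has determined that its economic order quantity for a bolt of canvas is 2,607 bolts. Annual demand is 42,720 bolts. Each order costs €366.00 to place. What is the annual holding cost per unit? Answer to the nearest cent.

The basic EOQ model gives Q* = √(2DS/H); rearrange for the unknown.
From Q* = √(2DS/H): H = 2DS / Q*² = 2 × 42,720 × 366 / 2,607² = 4.6011.

H ≈ €4.60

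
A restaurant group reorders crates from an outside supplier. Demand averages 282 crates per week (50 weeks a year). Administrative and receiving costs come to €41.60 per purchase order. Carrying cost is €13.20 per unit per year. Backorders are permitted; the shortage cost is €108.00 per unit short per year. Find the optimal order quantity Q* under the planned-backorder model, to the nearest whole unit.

Annual demand D = 282 × 50 = 14,100.
With planned backorders, Q* = √(2DS/H) · √((H+B)/B).
√(2DS/H) = √(2 × 14,100 × 41.6 / 13.2) = 298.115.
√((H+B)/B) = √((13.2+108)/108) = 1.0593.
Q* ≈ 315.808.

Q* ≈ 316 crates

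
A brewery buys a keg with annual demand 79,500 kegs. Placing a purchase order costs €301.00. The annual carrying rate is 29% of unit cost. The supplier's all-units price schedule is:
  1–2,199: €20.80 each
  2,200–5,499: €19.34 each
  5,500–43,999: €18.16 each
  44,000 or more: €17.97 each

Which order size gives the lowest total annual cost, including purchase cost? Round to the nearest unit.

Q* ≈ 5,500 kegs

Holding cost per unit per year at price C is H = 0.29·C.
Evaluate total cost at each tier's feasible EOQ or, if the EOQ is below the tier, at the tier's minimum quantity.
Tier 1 (€20.80): EOQ = 2816.8 exceeds tier's upper bound 2199, so this tier is dominated.
EOQ at €19.34 = 2921.2 (feasible in tier 2): TC = 79,500×€19.34 + (79,500/2921.2)×301 + (2921.2/2)×0.29×€19.34 = €1,553,913.59.
EOQ at €18.16 = 3014.6 < 5500, so use break Q=5500: TC = 79,500×€18.16 + (79,500/5500.0)×301 + (5500.0/2)×0.29×€18.16 = €1,462,553.42.
EOQ at €17.97 = 3030.5 < 44000, so use break Q=44000: TC = 79,500×€17.97 + (79,500/44000.0)×301 + (44000.0/2)×0.29×€17.97 = €1,543,807.45.
Lowest total cost is €1,462,553.42 at Q = 5500.0.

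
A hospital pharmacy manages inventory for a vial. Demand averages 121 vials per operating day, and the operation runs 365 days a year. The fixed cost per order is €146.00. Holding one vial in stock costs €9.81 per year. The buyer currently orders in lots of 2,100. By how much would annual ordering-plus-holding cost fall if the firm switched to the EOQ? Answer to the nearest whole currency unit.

Annual demand D = 121 × 365 = 44,165.
EOQ = √(2DS/H) = √(2 × 44,165 × 146 / 9.81) ≈ 1146.56.
Cost at Q* = (D/Q*)S + (Q*/2)H = √(2DSH) ≈ €11,247.73.
Cost at Q = 2,100: (44,165/2,100)×146 + (2,100/2)×9.81 = €3,070.52 + €10,300.50 = €13,371.02.
Excess = €13,371.02 − €11,247.73 = €2,123.28.

Extra cost ≈ €2,123 per year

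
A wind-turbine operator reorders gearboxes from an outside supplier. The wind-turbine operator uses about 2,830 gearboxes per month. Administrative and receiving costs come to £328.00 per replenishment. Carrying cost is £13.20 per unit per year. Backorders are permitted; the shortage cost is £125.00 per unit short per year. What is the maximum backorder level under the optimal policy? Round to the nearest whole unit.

S* ≈ 130 gearboxes

Annual demand D = 2,830 × 12 = 33,960.
With planned backorders, Q* = √(2DS/H) · √((H+B)/B).
√(2DS/H) = √(2 × 33,960 × 328 / 13.2) = 1299.119.
√((H+B)/B) = √((13.2+125)/125) = 1.0515.
Q* ≈ 1365.991.
S* = Q* · H/(H+B) = 1365.991 × 13.2/138.2 ≈ 130.471.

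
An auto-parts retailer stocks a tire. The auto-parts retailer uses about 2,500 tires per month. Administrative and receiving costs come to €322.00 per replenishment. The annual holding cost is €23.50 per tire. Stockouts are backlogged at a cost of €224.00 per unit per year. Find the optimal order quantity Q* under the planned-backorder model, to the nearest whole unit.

Annual demand D = 2,500 × 12 = 30,000.
With planned backorders, Q* = √(2DS/H) · √((H+B)/B).
√(2DS/H) = √(2 × 30,000 × 322 / 23.5) = 906.713.
√((H+B)/B) = √((23.5+224)/224) = 1.0511.
Q* ≈ 953.088.

Q* ≈ 953 tires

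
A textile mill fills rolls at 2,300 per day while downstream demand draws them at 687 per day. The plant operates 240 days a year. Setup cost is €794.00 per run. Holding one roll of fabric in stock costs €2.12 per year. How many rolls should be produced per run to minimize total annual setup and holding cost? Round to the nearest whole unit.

Annual demand D = 687 × 240 = 164,880.
Production build-up factor (1 − d/p) = 1 − 687/2,300 = 0.7013.
Q* = √(2DS / (H(1 − d/p))) = √(2 × 164,880 × 794 / (2.12 × 0.7013)).
= √(261,829,440 / 1.4868) ≈ 13270.523.

Q* ≈ 13,271 rolls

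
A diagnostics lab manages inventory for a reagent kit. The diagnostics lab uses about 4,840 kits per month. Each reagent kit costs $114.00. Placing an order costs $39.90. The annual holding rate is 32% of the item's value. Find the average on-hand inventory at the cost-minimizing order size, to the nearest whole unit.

Annual demand D = 4,840 × 12 = 58,080.
Holding cost H = 0.32 × $114.00 = $36.4800 per unit per year.
Q* = √(2DS/H) = √(2 × 58,080 × 39.9 / 36.48) ≈ 356.44.
Average inventory = Q*/2 ≈ 356.44 / 2 = 178.220.

Average inventory ≈ 178 kits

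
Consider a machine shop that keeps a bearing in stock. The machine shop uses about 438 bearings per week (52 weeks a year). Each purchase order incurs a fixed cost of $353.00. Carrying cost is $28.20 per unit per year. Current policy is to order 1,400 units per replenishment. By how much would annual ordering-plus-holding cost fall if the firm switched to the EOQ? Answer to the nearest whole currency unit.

Annual demand D = 438 × 52 = 22,776.
EOQ = √(2DS/H) = √(2 × 22,776 × 353 / 28.2) ≈ 755.12.
Cost at Q* = (D/Q*)S + (Q*/2)H = √(2DSH) ≈ $21,294.41.
Cost at Q = 1,400: (22,776/1,400)×353 + (1,400/2)×28.2 = $5,742.81 + $19,740.00 = $25,482.81.
Excess = $25,482.81 − $21,294.41 = $4,188.39.

Extra cost ≈ $4,188 per year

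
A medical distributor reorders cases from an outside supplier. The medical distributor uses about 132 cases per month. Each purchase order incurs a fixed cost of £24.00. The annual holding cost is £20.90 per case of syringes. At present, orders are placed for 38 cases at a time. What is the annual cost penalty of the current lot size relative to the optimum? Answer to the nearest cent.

Extra cost ≈ £136.94 per year

Annual demand D = 132 × 12 = 1,584.
EOQ = √(2DS/H) = √(2 × 1,584 × 24 / 20.9) ≈ 60.31.
Cost at Q* = (D/Q*)S + (Q*/2)H = √(2DSH) ≈ £1,260.58.
Cost at Q = 38: (1,584/38)×24 + (38/2)×20.9 = £1,000.42 + £397.10 = £1,397.52.
Excess = £1,397.52 − £1,260.58 = £136.94.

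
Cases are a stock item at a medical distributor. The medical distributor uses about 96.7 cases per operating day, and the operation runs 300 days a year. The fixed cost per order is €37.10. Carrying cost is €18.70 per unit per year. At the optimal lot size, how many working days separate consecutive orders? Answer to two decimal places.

Annual demand D = 96.7 × 300 = 29,010.
EOQ = √(2DS/H) = √(2 × 29,010 × 37.1 / 18.7) ≈ 339.28.
Cycle time = Q*/D × 300 = 339.28 / 29,010 × 300 ≈ 3.509 days.

T ≈ 3.51 days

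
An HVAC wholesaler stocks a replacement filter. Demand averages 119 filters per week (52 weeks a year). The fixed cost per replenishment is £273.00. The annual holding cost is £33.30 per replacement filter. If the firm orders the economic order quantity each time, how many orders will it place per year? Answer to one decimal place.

Annual demand D = 119 × 52 = 6,188.
Q* = √(2DS/H) = √(2 × 6,188 × 273 / 33.3) ≈ 318.53.
Orders per year = D / Q* = 6,188 / 318.53 ≈ 19.427.

N ≈ 19.4 orders per year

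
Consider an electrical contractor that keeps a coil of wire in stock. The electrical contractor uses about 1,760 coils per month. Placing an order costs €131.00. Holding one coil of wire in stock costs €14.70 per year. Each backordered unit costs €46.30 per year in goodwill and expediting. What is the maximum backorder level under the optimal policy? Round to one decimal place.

Annual demand D = 1,760 × 12 = 21,120.
With planned backorders, Q* = √(2DS/H) · √((H+B)/B).
√(2DS/H) = √(2 × 21,120 × 131 / 14.7) = 613.534.
√((H+B)/B) = √((14.7+46.3)/46.3) = 1.1478.
Q* ≈ 704.228.
S* = Q* · H/(H+B) = 704.228 × 14.7/61 ≈ 169.707.

S* ≈ 169.7 coils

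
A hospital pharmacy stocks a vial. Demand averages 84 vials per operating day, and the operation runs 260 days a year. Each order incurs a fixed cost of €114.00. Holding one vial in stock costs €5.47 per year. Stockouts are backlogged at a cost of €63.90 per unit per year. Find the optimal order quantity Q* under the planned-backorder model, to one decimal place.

Q* ≈ 994.1 vials

Annual demand D = 84 × 260 = 21,840.
With planned backorders, Q* = √(2DS/H) · √((H+B)/B).
√(2DS/H) = √(2 × 21,840 × 114 / 5.47) = 954.114.
√((H+B)/B) = √((5.47+63.9)/63.9) = 1.0419.
Q* ≈ 994.112.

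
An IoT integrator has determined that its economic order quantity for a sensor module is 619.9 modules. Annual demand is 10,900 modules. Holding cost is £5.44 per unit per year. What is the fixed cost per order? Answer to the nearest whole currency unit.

Squaring Q* = √(2DS/H) gives Q*² = 2DS/H.
From Q* = √(2DS/H): S = Q*²H / (2D) = 619.9² × 5.44 / (2 × 10,900) = 95.8927.

S ≈ £96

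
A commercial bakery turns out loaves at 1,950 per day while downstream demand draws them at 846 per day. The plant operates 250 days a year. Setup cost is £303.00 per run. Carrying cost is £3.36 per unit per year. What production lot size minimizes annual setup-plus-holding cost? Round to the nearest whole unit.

Annual demand D = 846 × 250 = 211,500.
Production build-up factor (1 − d/p) = 1 − 846/1,950 = 0.5662.
Q* = √(2DS / (H(1 − d/p))) = √(2 × 211,500 × 303 / (3.36 × 0.5662)).
= √(128,169,000 / 1.9023) ≈ 8208.327.

Q* ≈ 8,208 loaves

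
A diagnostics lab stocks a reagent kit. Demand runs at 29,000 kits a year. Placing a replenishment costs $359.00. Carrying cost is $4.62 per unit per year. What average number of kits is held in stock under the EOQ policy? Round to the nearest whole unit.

Average inventory ≈ 1,061 kits

Q* = √(2DS/H) = √(2 × 29,000 × 359 / 4.62) ≈ 2122.95.
Average inventory = Q*/2 ≈ 2122.95 / 2 = 1061.476.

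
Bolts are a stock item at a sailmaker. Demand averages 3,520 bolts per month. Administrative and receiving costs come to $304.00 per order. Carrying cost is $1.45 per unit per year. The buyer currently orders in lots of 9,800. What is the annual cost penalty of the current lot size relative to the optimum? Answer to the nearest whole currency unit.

Extra cost ≈ $2,313 per year

Annual demand D = 3,520 × 12 = 42,240.
EOQ = √(2DS/H) = √(2 × 42,240 × 304 / 1.45) ≈ 4208.52.
Cost at Q* = (D/Q*)S + (Q*/2)H = √(2DSH) ≈ $6,102.36.
Cost at Q = 9,800: (42,240/9,800)×304 + (9,800/2)×1.45 = $1,310.30 + $7,105.00 = $8,415.30.
Excess = $8,415.30 − $6,102.36 = $2,312.94.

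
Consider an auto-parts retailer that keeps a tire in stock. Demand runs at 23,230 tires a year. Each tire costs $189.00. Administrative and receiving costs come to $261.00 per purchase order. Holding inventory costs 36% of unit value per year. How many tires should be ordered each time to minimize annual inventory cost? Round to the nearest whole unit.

Q* ≈ 422 tires

Holding cost H = 0.36 × $189.00 = $68.0400 per unit per year.
EOQ = √(2DS / H) = √(2 × 23,230 × 261 / 68.04).
= √(12,126,060 / 68.04) = √178,219.5767 ≈ 422.161.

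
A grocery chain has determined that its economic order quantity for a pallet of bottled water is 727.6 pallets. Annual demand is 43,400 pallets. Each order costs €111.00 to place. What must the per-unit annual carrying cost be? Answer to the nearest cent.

Squaring Q* = √(2DS/H) gives Q*² = 2DS/H.
From Q* = √(2DS/H): H = 2DS / Q*² = 2 × 43,400 × 111 / 727.6² = 18.1994.

H ≈ €18.20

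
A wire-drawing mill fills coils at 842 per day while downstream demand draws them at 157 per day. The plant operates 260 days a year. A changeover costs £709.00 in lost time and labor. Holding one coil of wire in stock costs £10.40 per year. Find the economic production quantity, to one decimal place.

Annual demand D = 157 × 260 = 40,820.
Production build-up factor (1 − d/p) = 1 − 157/842 = 0.8135.
Q* = √(2DS / (H(1 − d/p))) = √(2 × 40,820 × 709 / (10.4 × 0.8135)).
= √(57,882,760 / 8.4608) ≈ 2615.584.

Q* ≈ 2,615.6 coils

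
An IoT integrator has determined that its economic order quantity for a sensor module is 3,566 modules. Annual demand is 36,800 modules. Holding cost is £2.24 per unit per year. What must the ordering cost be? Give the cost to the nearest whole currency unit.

The basic EOQ model gives Q* = √(2DS/H); rearrange for the unknown.
From Q* = √(2DS/H): S = Q*²H / (2D) = 3,566² × 2.24 / (2 × 36,800) = 387.0195.

S ≈ £387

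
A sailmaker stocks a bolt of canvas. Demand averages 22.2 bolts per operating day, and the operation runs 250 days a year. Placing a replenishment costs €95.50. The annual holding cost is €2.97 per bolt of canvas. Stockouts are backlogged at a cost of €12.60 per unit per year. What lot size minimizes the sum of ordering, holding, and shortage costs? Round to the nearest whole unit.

Annual demand D = 22.2 × 250 = 5,550.
With planned backorders, Q* = √(2DS/H) · √((H+B)/B).
√(2DS/H) = √(2 × 5,550 × 95.5 / 2.97) = 597.427.
√((H+B)/B) = √((2.97+12.6)/12.6) = 1.1116.
Q* ≈ 664.116.

Q* ≈ 664 bolts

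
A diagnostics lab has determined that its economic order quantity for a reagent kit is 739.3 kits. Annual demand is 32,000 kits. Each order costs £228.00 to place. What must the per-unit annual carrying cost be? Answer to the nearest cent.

H ≈ £26.70

The basic EOQ model gives Q* = √(2DS/H); rearrange for the unknown.
From Q* = √(2DS/H): H = 2DS / Q*² = 2 × 32,000 × 228 / 739.3² = 26.6977.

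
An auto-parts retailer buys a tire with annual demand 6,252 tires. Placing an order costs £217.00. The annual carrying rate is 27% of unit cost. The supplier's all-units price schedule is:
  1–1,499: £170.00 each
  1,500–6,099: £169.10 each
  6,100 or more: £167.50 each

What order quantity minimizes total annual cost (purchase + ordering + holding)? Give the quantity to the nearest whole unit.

Holding cost per unit per year at price C is H = 0.27·C.
Evaluate total cost at each tier's feasible EOQ or, if the EOQ is below the tier, at the tier's minimum quantity.
EOQ at £170.00 = 243.1 (feasible in tier 1): TC = 6,252×£170.00 + (6,252/243.1)×217 + (243.1/2)×0.27×£170.00 = £1,073,999.91.
EOQ at £169.10 = 243.8 < 1500, so use break Q=1500: TC = 6,252×£169.10 + (6,252/1500.0)×217 + (1500.0/2)×0.27×£169.10 = £1,092,360.41.
EOQ at £167.50 = 244.9 < 6100, so use break Q=6100: TC = 6,252×£167.50 + (6,252/6100.0)×217 + (6100.0/2)×0.27×£167.50 = £1,185,368.66.
Lowest total cost is £1,073,999.91 at Q = 243.1.

Q* ≈ 243 tires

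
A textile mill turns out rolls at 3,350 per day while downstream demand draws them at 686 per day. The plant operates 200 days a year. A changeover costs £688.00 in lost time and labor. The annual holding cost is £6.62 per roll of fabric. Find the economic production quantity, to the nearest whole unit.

Annual demand D = 686 × 200 = 137,200.
Production build-up factor (1 − d/p) = 1 − 686/3,350 = 0.7952.
Q* = √(2DS / (H(1 − d/p))) = √(2 × 137,200 × 688 / (6.62 × 0.7952)).
= √(188,787,200 / 5.2644) ≈ 5988.424.

Q* ≈ 5,988 rolls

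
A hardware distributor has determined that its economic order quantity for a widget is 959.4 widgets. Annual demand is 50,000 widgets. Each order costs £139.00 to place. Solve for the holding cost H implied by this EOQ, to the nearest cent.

H ≈ £15.10

The basic EOQ model gives Q* = √(2DS/H); rearrange for the unknown.
From Q* = √(2DS/H): H = 2DS / Q*² = 2 × 50,000 × 139 / 959.4² = 15.1013.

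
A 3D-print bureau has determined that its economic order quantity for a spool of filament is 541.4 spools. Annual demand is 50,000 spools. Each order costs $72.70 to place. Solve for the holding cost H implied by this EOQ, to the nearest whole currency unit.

Invert the EOQ relation Q*² = 2DS/H.
From Q* = √(2DS/H): H = 2DS / Q*² = 2 × 50,000 × 72.7 / 541.4² = 24.8026.

H ≈ $25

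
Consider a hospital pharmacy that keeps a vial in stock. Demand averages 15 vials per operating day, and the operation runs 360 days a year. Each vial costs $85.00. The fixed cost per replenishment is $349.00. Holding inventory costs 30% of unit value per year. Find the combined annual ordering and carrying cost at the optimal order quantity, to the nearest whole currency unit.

Annual demand D = 15 × 360 = 5,400.
Holding cost H = 0.30 × $85.00 = $25.5000 per unit per year.
The optimal lot size = √(2DS/H) = √(2 × 5,400 × 349 / 25.5) ≈ 384.46.
At Q*, ordering cost (D/Q*)S equals holding cost (Q*/2)H, each = √(DSH/2).
Minimum total = √(2DSH) = √(2 × 5,400 × 349 × 25.5) ≈ 9803.805.

TC* ≈ $9,804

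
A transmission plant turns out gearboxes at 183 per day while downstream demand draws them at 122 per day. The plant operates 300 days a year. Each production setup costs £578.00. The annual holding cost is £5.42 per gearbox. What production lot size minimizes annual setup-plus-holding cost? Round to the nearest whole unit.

Q* ≈ 4,839 gearboxes

Annual demand D = 122 × 300 = 36,600.
Production build-up factor (1 − d/p) = 1 − 122/183 = 0.3333.
Q* = √(2DS / (H(1 − d/p))) = √(2 × 36,600 × 578 / (5.42 × 0.3333)).
= √(42,309,600 / 1.8067) ≈ 4839.277.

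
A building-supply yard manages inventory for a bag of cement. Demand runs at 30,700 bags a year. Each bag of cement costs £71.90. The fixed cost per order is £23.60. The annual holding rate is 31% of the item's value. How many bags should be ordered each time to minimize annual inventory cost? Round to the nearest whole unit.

Q* ≈ 255 bags

Holding cost H = 0.31 × £71.90 = £22.2890 per unit per year.
EOQ = √(2DS / H) = √(2 × 30,700 × 23.6 / 22.289).
= √(1,449,040 / 22.289) = √65,011.4406 ≈ 254.973.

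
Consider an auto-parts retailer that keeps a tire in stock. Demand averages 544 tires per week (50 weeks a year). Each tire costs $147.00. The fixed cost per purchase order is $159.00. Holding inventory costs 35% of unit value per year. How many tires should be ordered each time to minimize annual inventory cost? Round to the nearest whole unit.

Annual demand D = 544 × 50 = 27,200.
Holding cost H = 0.35 × $147.00 = $51.4500 per unit per year.
EOQ = √(2DS / H) = √(2 × 27,200 × 159 / 51.45).
= √(8,649,600 / 51.45) = √168,116.6181 ≈ 410.020.

Q* ≈ 410 tires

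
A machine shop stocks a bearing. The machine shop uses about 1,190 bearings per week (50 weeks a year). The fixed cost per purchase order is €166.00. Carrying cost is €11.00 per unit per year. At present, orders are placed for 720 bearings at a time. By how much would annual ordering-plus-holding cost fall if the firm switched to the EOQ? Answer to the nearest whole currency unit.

Extra cost ≈ €2,937 per year

Annual demand D = 1,190 × 50 = 59,500.
EOQ = √(2DS/H) = √(2 × 59,500 × 166 / 11) ≈ 1340.08.
Cost at Q* = (D/Q*)S + (Q*/2)H = √(2DSH) ≈ €14,740.90.
Cost at Q = 720: (59,500/720)×166 + (720/2)×11 = €13,718.06 + €3,960.00 = €17,678.06.
Excess = €17,678.06 − €14,740.90 = €2,937.16.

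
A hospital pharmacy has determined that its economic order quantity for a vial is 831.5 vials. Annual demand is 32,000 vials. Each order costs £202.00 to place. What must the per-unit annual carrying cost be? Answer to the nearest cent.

H ≈ £18.70

Invert the EOQ relation Q*² = 2DS/H.
From Q* = √(2DS/H): H = 2DS / Q*² = 2 × 32,000 × 202 / 831.5² = 18.6985.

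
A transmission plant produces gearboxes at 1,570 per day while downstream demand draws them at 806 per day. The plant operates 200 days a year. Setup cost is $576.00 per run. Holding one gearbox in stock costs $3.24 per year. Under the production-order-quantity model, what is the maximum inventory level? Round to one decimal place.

I_max ≈ 5,281.2 gearboxes

Annual demand D = 806 × 200 = 161,200.
Production build-up factor (1 − d/p) = 1 − 806/1,570 = 0.4866.
Q* = √(2DS / (H(1 − d/p))) = √(2 × 161,200 × 576 / (3.24 × 0.4866)).
= √(185,702,400 / 1.5767) ≈ 10852.740.
Maximum inventory = Q*(1 − d/p) = 10852.740 × 0.4866 ≈ 5281.206.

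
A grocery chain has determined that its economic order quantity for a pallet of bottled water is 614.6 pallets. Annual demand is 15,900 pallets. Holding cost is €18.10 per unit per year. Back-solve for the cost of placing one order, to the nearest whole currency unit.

S ≈ €215

Invert the EOQ relation Q*² = 2DS/H.
From Q* = √(2DS/H): S = Q*²H / (2D) = 614.6² × 18.1 / (2 × 15,900) = 214.9991.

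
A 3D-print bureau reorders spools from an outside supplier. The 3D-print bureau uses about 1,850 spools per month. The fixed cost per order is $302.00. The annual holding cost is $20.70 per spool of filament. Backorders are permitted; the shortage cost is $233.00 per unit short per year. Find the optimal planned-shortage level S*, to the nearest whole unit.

Annual demand D = 1,850 × 12 = 22,200.
With planned backorders, Q* = √(2DS/H) · √((H+B)/B).
√(2DS/H) = √(2 × 22,200 × 302 / 20.7) = 804.840.
√((H+B)/B) = √((20.7+233)/233) = 1.0435.
Q* ≈ 839.831.
S* = Q* · H/(H+B) = 839.831 × 20.7/253.7 ≈ 68.524.

S* ≈ 69 spools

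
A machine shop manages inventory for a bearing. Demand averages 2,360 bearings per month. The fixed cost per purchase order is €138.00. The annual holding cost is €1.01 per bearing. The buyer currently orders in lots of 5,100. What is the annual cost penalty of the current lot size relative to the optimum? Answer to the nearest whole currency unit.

Annual demand D = 2,360 × 12 = 28,320.
EOQ = √(2DS/H) = √(2 × 28,320 × 138 / 1.01) ≈ 2781.89.
Cost at Q* = (D/Q*)S + (Q*/2)H = √(2DSH) ≈ €2,809.71.
Cost at Q = 5,100: (28,320/5,100)×138 + (5,100/2)×1.01 = €766.31 + €2,575.50 = €3,341.81.
Excess = €3,341.81 − €2,809.71 = €532.09.

Extra cost ≈ €532 per year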